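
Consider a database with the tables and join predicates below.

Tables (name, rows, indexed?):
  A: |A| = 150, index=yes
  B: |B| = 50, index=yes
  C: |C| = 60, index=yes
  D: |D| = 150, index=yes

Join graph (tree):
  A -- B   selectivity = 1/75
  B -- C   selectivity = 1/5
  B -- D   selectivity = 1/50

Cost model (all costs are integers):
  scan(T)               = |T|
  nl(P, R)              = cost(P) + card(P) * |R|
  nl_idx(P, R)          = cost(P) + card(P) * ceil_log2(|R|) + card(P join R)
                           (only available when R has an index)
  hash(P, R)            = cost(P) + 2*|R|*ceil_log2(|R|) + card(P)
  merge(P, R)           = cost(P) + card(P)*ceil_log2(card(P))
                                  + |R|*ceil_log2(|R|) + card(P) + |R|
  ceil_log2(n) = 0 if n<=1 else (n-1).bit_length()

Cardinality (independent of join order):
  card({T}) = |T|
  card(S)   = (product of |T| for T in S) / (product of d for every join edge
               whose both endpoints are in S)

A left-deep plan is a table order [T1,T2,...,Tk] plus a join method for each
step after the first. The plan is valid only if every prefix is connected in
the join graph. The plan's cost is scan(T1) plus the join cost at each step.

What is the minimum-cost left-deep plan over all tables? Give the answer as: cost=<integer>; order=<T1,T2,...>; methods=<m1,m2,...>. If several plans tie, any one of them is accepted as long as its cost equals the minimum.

cost=2670; order=B,A,D,C; methods=nl_idx,nl_idx,hash

Selinger DP (subsets sized 1..n):
  {A}: scan cost=150, card=150
  {B}: scan cost=50, card=50
  {C}: scan cost=60, card=60
  {D}: scan cost=150, card=150
  {AB}: card=100; try (A,nl_idx)→550, (B,hash)→900, (B,nl_idx)→1150, (A,merge)→1750, (B,merge)→1850, (A,hash)→2500 …(+2); best=550 via (A,nl_idx)
  {BC}: card=600; try (B,hash)→720, (C,hash)→820, (C,merge)→820, (B,merge)→830, (C,nl_idx)→950, (B,nl_idx)→1020 …(+2); best=720 via (B,hash)
  {BD}: card=150; try (D,nl_idx)→600, (B,hash)→900, (B,nl_idx)→1200, (D,merge)→1750, (B,merge)→1850, (D,hash)→2500 …(+2); best=600 via (D,nl_idx)
  {ABC}: card=1200; try (C,hash)→1370, (C,merge)→1770, (C,nl_idx)→2350, (A,hash)→3720, (C,nl)→6550, (A,nl_idx)→6720 …(+2); best=1370 via (C,hash)
  {ABD}: card=300; try (D,nl_idx)→1650, (A,nl_idx)→2100, (D,merge)→2700, (D,hash)→3050, (A,hash)→3150, (A,merge)→3300 …(+2); best=1650 via (D,nl_idx)
  {BCD}: card=1800; try (C,hash)→1470, (C,merge)→2370, (C,nl_idx)→3300, (D,hash)→3720, (D,nl_idx)→7320, (D,merge)→8670 …(+2); best=1470 via (C,hash)
  {ABCD}: card=3600; try (C,hash)→2670, (D,hash)→4970, (C,merge)→5070, (A,hash)→5670, (C,nl_idx)→7050, (D,nl_idx)→14570 …(+6); best=2670 via (C,hash)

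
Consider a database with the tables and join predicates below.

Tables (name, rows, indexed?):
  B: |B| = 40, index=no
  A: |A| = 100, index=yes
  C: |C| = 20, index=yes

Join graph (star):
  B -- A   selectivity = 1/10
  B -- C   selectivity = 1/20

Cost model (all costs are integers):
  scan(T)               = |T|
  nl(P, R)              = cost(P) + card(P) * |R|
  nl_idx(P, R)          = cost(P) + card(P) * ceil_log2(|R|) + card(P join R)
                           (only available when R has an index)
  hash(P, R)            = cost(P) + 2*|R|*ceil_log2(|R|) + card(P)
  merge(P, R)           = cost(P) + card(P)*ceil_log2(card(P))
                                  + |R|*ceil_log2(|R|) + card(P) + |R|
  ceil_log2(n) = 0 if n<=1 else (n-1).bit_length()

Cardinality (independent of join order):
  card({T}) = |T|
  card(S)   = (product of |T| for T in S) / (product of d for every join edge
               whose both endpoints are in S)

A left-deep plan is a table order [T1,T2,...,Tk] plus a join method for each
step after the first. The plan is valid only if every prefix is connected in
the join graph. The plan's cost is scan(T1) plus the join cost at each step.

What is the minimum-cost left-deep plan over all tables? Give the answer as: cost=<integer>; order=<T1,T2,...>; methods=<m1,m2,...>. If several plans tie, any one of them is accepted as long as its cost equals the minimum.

cost=960; order=B,C,A; methods=hash,nl_idx

Selinger DP (subsets sized 1..n):
  {B}: scan cost=40, card=40
  {A}: scan cost=100, card=100
  {C}: scan cost=20, card=20
  {AB}: card=400; try (B,hash)→680, (A,nl_idx)→720, (A,merge)→1120, (B,merge)→1180, (A,hash)→1480, (A,nl)→4040 …(+1); best=680 via (B,hash)
  {BC}: card=40; try (C,hash)→280, (C,nl_idx)→280, (B,merge)→420, (C,merge)→440, (B,hash)→520, (B,nl)→820 …(+1); best=280 via (C,hash)
  {ABC}: card=400; try (A,nl_idx)→960, (C,hash)→1280, (A,merge)→1360, (A,hash)→1720, (C,nl_idx)→3080, (A,nl)→4280 …(+2); best=960 via (A,nl_idx)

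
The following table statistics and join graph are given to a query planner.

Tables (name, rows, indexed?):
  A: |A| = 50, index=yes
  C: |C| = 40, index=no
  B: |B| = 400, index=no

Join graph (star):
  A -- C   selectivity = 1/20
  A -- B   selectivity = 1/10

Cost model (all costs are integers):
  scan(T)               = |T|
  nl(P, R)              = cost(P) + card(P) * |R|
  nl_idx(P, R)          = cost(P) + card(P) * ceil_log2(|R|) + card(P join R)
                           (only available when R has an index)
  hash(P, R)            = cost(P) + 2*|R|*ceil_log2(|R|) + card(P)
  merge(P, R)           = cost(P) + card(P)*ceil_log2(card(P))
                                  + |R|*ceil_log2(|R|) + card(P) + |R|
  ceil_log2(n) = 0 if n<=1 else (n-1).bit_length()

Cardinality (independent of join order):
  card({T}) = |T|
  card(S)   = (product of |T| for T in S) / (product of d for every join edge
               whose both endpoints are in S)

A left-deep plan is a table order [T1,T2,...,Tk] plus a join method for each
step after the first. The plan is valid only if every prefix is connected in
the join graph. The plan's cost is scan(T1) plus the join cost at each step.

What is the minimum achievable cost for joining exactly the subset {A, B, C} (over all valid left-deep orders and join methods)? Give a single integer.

Selinger DP over subsets of {A,B,C}:
  {A}: scan cost=50, card=50
  {C}: scan cost=40, card=40
  {B}: scan cost=400, card=400
  {AC}: card=100; try (A,nl_idx)→380, (C,hash)→580, (A,merge)→670, (C,merge)→680, (A,hash)→680, (A,nl)→2040 …(+1); best=380 via (A,nl_idx)
  {AB}: card=2000; try (A,hash)→1400, (B,merge)→4400, (A,merge)→4750, (A,nl_idx)→4800, (B,hash)→7300, (B,nl)→20050 …(+1); best=1400 via (A,hash)
  {ABC}: card=4000; try (C,hash)→3880, (B,merge)→5180, (B,hash)→7680, (C,merge)→25680, (B,nl)→40380, (C,nl)→81400; best=3880 via (C,hash)

3880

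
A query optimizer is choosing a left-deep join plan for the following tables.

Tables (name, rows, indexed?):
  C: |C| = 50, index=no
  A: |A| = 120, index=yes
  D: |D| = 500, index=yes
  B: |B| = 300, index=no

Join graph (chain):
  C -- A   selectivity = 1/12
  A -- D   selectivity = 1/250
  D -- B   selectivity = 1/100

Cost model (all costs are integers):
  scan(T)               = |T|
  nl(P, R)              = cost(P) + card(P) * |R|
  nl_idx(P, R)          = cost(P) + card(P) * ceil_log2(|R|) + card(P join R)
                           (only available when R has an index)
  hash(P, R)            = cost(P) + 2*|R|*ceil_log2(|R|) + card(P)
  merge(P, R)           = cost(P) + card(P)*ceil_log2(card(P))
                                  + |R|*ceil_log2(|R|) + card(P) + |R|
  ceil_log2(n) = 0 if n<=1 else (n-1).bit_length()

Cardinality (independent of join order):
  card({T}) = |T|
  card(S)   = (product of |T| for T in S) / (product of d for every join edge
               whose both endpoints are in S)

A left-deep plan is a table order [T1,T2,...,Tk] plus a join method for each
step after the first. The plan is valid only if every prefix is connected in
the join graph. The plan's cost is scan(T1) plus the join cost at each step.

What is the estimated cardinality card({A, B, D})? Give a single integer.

Tables in S: A(120), B(300), D(500)
Edges inside S: A-D(d=250), D-B(d=100)
numerator = 120 * 300 * 500 = 18000000
denominator = 250 * 100 = 25000
card(S) = 18000000 / 25000 = 720

720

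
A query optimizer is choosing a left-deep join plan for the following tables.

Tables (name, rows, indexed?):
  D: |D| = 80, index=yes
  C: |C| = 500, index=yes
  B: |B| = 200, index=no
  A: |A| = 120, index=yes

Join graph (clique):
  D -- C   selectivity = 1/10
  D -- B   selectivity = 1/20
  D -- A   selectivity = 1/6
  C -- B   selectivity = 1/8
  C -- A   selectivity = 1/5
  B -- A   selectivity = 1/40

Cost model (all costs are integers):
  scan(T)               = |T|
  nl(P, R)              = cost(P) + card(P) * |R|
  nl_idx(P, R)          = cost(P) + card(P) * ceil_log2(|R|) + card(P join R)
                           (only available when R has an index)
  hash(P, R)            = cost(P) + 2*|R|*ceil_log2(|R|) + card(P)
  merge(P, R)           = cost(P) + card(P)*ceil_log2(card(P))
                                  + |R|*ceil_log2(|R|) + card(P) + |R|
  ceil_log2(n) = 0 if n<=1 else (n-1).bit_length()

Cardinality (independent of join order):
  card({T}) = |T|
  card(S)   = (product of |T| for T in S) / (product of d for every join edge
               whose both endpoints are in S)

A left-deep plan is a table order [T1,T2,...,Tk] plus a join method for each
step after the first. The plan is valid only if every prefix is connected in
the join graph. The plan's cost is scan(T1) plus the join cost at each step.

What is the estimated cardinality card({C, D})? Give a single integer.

Tables in S: C(500), D(80)
Edges inside S: D-C(d=10)
numerator = 500 * 80 = 40000
denominator = 10 = 10
card(S) = 40000 / 10 = 4000

4000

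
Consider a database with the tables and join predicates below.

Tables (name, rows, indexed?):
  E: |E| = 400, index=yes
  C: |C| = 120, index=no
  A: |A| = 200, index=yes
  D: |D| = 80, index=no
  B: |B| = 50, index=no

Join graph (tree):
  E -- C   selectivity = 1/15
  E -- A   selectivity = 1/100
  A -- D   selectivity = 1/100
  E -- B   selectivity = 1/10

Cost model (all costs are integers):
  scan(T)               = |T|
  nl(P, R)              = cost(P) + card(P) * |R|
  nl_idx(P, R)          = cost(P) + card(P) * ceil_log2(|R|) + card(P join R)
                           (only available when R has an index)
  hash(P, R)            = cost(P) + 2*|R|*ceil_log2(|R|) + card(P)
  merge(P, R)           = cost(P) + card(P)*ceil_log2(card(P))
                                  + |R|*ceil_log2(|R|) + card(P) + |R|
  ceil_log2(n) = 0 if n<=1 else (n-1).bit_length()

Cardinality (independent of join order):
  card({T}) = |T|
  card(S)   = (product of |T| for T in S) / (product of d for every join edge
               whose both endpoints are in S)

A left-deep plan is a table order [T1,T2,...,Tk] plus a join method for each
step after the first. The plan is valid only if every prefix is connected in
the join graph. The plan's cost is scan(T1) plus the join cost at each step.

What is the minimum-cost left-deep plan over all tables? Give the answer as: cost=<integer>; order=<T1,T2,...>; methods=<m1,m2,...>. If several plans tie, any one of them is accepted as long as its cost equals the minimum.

Selinger DP (subsets sized 1..n):
  {E}: scan cost=400, card=400
  {C}: scan cost=120, card=120
  {A}: scan cost=200, card=200
  {D}: scan cost=80, card=80
  {B}: scan cost=50, card=50
  {CE}: card=3200; try (C,hash)→2480, (E,nl_idx)→4400, (E,merge)→5080, (C,merge)→5360, (E,hash)→7440, (E,nl)→48120 …(+1); best=2480 via (C,hash)
  {AE}: card=800; try (E,nl_idx)→2800, (A,hash)→4000, (A,nl_idx)→4400, (E,merge)→6000, (A,merge)→6200, (E,hash)→7600 …(+2); best=2800 via (E,nl_idx)
  {BE}: card=2000; try (B,hash)→1400, (E,nl_idx)→2500, (E,merge)→4400, (B,merge)→4750, (E,hash)→7300, (E,nl)→20050 …(+1); best=1400 via (B,hash)
  {AD}: card=160; try (A,nl_idx)→880, (D,hash)→1520, (A,merge)→2520, (D,merge)→2640, (A,hash)→3360, (A,nl)→16080 …(+1); best=880 via (A,nl_idx)
  {ACE}: card=6400; try (C,hash)→5280, (A,hash)→8880, (C,merge)→12560, (A,nl_idx)→34480, (A,merge)→45880, (C,nl)→98800 …(+1); best=5280 via (C,hash)
  {BCE}: card=16000; try (C,hash)→5080, (B,hash)→6280, (C,merge)→26360, (B,merge)→44430, (B,nl)→162480, (C,nl)→241400; best=5080 via (C,hash)
  {ADE}: card=640; try (E,nl_idx)→2960, (D,hash)→4720, (E,merge)→6320, (E,hash)→8240, (D,merge)→12240, (E,nl)→64880 …(+1); best=2960 via (E,nl_idx)
  {ABE}: card=4000; try (B,hash)→4200, (A,hash)→6600, (B,merge)→11950, (A,nl_idx)→21400, (A,merge)→27200, (B,nl)→42800 …(+1); best=4200 via (B,hash)
  {ACDE}: card=5120; try (C,hash)→5280, (C,merge)→10960, (D,hash)→12800, (C,nl)→79760, (D,merge)→95520, (D,nl)→517280; best=5280 via (C,hash)
  {ABCE}: card=32000; try (C,hash)→9880, (B,hash)→12280, (A,hash)→24280, (C,merge)→57160, (B,merge)→95230, (A,nl_idx)→165080 …(+4); best=9880 via (C,hash)
  {ABDE}: card=3200; try (B,hash)→4200, (D,hash)→9320, (B,merge)→10350, (B,nl)→34960, (D,merge)→56840, (D,nl)→324200; best=4200 via (B,hash)
  {ABCDE}: card=25600; try (C,hash)→9080, (B,hash)→11000, (D,hash)→43000, (C,merge)→46760, (B,merge)→77310, (B,nl)→261280 …(+3); best=9080 via (C,hash)

cost=9080; order=D,A,E,B,C; methods=nl_idx,nl_idx,hash,hash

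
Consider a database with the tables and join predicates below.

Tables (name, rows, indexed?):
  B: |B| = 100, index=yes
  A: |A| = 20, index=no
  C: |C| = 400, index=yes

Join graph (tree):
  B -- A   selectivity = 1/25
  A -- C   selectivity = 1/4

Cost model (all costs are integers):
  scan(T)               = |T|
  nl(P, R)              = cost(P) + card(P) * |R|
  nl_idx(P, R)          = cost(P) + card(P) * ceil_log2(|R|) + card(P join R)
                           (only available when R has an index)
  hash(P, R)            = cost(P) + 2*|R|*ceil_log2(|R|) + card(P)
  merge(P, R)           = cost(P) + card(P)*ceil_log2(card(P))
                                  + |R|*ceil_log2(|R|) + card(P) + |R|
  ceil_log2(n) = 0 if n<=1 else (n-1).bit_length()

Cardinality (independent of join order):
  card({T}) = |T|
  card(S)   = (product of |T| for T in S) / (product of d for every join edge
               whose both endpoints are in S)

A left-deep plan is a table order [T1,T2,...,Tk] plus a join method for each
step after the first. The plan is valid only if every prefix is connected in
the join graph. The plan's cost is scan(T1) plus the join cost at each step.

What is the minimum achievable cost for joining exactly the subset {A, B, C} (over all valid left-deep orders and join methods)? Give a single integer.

Selinger DP over subsets of {A,B,C}:
  {B}: scan cost=100, card=100
  {A}: scan cost=20, card=20
  {C}: scan cost=400, card=400
  {AB}: card=80; try (B,nl_idx)→240, (A,hash)→400, (B,merge)→940, (A,merge)→1020, (B,hash)→1440, (B,nl)→2020 …(+1); best=240 via (B,nl_idx)
  {AC}: card=2000; try (A,hash)→1000, (C,nl_idx)→2200, (C,merge)→4140, (A,merge)→4520, (C,hash)→7240, (C,nl)→8020 …(+1); best=1000 via (A,hash)
  {ABC}: card=8000; try (B,hash)→4400, (C,merge)→4880, (C,hash)→7520, (C,nl_idx)→8960, (B,nl_idx)→23000, (B,merge)→25800 …(+2); best=4400 via (B,hash)

4400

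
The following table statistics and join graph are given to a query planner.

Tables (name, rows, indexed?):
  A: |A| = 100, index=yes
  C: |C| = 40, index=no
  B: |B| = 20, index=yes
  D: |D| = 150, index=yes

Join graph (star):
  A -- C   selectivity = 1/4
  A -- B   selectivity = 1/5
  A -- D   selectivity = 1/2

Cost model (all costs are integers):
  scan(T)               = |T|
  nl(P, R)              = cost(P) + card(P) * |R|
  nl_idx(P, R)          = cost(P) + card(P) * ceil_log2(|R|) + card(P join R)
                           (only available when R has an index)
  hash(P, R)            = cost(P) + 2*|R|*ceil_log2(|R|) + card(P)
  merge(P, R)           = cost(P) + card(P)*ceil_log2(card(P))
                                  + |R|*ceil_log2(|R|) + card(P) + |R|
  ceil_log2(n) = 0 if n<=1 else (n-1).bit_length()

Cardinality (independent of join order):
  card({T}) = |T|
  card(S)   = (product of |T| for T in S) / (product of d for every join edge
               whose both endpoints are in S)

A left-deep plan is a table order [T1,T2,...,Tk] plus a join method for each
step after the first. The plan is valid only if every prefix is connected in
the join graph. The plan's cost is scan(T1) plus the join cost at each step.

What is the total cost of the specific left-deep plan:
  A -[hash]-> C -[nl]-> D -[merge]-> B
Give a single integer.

1500800

step 1: scan A: cost=100, card=100
step 2: join C via hash
    card(P join C) = 100*40/(4) = 1000
    cost = 100 + 2*40*6 + 100 = 680
step 3: join D via nl
    card(P join D) = 1000*150/(2) = 75000
    cost = 680 + 1000*150 = 150680
step 4: join B via merge
    card(P join B) = 75000*20/(5) = 300000
    cost = 150680 + 75000*17 + 20*5 + 75000 + 20 = 1500800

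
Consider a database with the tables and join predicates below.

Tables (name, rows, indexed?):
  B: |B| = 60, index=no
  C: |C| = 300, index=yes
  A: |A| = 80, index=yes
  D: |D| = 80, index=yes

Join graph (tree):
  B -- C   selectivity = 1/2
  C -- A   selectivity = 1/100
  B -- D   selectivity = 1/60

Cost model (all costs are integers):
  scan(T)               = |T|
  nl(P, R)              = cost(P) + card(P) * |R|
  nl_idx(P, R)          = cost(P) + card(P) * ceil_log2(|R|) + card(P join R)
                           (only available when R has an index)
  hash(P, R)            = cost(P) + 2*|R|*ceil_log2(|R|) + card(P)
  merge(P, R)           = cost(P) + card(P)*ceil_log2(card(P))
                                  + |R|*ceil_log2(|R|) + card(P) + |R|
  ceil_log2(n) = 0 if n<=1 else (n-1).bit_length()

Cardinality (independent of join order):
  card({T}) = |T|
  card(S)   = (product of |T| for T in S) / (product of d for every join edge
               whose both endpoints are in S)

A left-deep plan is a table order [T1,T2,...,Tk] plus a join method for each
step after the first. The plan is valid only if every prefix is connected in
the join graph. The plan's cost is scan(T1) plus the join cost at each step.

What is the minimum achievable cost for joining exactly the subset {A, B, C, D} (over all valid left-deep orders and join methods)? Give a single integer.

Selinger DP over subsets of {A,B,C,D}:
  {B}: scan cost=60, card=60
  {C}: scan cost=300, card=300
  {A}: scan cost=80, card=80
  {D}: scan cost=80, card=80
  {BC}: card=9000; try (B,hash)→1320, (C,merge)→3480, (B,merge)→3720, (C,hash)→5520, (C,nl_idx)→9600, (C,nl)→18060 …(+1); best=1320 via (B,hash)
  {BD}: card=80; try (D,nl_idx)→560, (B,hash)→880, (D,merge)→1120, (B,merge)→1140, (D,hash)→1240, (D,nl)→4860 …(+1); best=560 via (D,nl_idx)
  {AC}: card=240; try (C,nl_idx)→1040, (A,hash)→1720, (A,nl_idx)→2640, (C,merge)→3720, (A,merge)→3940, (C,hash)→5560 …(+2); best=1040 via (C,nl_idx)
  {ABC}: card=7200; try (B,hash)→2000, (B,merge)→3620, (A,hash)→11440, (B,nl)→15440, (A,nl_idx)→71520, (A,merge)→136960 …(+1); best=2000 via (B,hash)
  {BCD}: card=12000; try (C,merge)→4200, (C,hash)→6040, (D,hash)→11440, (C,nl_idx)→13280, (C,nl)→24560, (D,nl_idx)→76320 …(+2); best=4200 via (C,merge)
  {ABCD}: card=9600; try (D,hash)→10320, (A,hash)→17320, (D,nl_idx)→62000, (A,nl_idx)→97800, (D,merge)→103440, (A,merge)→184840 …(+2); best=10320 via (D,hash)

10320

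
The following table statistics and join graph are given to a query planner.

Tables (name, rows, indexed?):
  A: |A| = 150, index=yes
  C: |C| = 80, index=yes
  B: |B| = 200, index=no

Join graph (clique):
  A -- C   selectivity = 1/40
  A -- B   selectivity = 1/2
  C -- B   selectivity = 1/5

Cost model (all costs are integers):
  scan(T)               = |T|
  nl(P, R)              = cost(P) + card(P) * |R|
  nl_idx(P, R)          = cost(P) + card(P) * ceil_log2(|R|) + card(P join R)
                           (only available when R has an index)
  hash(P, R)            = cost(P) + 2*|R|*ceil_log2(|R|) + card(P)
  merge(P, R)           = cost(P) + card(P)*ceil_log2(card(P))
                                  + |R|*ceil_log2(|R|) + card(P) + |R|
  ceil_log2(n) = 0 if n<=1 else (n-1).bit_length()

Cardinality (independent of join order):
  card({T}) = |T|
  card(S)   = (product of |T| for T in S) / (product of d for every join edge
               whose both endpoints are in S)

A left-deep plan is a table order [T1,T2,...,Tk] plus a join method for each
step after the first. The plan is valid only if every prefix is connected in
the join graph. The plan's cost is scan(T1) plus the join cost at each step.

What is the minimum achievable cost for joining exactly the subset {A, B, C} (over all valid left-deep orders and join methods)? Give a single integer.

Selinger DP over subsets of {A,B,C}:
  {A}: scan cost=150, card=150
  {C}: scan cost=80, card=80
  {B}: scan cost=200, card=200
  {AC}: card=300; try (A,nl_idx)→1020, (C,hash)→1420, (C,nl_idx)→1500, (A,merge)→2070, (C,merge)→2140, (A,hash)→2560 …(+2); best=1020 via (A,nl_idx)
  {AB}: card=15000; try (A,hash)→2800, (B,merge)→3300, (A,merge)→3350, (B,hash)→3500, (A,nl_idx)→16800, (B,nl)→30150 …(+1); best=2800 via (A,hash)
  {BC}: card=3200; try (C,hash)→1520, (B,merge)→2520, (C,merge)→2640, (B,hash)→3360, (C,nl_idx)→4800, (B,nl)→16080 …(+1); best=1520 via (C,hash)
  {ABC}: card=6000; try (B,hash)→4520, (B,merge)→5820, (A,hash)→7120, (C,hash)→18920, (A,nl_idx)→33120, (A,merge)→44470 …(+5); best=4520 via (B,hash)

4520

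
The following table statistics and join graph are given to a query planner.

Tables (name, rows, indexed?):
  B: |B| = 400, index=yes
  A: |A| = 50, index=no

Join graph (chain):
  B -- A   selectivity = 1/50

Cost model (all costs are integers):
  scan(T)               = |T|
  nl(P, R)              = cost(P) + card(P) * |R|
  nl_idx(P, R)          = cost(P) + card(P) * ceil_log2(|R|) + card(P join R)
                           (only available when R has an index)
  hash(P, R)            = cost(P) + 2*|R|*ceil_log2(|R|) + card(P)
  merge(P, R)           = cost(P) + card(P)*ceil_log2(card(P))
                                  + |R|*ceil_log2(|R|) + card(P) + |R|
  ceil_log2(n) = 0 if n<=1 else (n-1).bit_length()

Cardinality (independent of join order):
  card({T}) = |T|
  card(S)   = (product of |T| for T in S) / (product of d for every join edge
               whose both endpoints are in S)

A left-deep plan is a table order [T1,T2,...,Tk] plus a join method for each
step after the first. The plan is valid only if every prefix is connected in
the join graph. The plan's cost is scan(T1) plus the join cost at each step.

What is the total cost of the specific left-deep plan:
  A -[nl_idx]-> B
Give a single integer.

900

step 1: scan A: cost=50, card=50
step 2: join B via nl_idx
    card(P join B) = 50*400/(50) = 400
    cost = 50 + 50*9 + 400 = 900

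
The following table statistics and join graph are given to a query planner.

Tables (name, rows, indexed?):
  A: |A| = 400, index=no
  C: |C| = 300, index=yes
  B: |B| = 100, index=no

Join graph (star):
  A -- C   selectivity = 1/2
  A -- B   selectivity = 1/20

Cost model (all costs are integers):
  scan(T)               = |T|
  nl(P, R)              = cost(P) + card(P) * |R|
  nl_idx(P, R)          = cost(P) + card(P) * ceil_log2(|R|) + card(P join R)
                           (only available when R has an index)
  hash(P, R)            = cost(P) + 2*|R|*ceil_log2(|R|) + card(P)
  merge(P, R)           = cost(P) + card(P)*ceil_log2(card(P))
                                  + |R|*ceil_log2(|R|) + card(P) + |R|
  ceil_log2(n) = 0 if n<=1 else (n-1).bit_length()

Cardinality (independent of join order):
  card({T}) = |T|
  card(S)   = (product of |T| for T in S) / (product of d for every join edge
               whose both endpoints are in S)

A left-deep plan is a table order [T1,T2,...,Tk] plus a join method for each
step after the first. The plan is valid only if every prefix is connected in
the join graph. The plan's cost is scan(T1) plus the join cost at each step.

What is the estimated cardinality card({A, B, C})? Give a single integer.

300000

Tables in S: A(400), B(100), C(300)
Edges inside S: A-C(d=2), A-B(d=20)
numerator = 400 * 100 * 300 = 12000000
denominator = 2 * 20 = 40
card(S) = 12000000 / 40 = 300000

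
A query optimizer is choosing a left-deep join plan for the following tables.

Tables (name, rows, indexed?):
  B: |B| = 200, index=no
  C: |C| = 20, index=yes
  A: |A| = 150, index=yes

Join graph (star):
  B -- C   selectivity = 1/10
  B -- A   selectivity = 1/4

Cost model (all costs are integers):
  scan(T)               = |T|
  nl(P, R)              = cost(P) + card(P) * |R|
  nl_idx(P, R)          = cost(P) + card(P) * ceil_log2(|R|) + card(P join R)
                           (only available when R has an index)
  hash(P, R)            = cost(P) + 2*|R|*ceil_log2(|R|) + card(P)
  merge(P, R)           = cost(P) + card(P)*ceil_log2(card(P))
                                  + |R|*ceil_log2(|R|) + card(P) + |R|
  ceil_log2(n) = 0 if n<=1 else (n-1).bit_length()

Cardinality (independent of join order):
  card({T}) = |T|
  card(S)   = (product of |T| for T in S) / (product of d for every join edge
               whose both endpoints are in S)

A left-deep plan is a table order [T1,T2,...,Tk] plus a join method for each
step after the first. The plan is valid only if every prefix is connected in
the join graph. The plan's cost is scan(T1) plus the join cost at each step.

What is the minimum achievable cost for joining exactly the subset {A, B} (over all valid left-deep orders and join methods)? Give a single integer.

Selinger DP over subsets of {A,B}:
  {B}: scan cost=200, card=200
  {A}: scan cost=150, card=150
  {AB}: card=7500; try (A,hash)→2800, (B,merge)→3300, (A,merge)→3350, (B,hash)→3500, (A,nl_idx)→9300, (B,nl)→30150 …(+1); best=2800 via (A,hash)

2800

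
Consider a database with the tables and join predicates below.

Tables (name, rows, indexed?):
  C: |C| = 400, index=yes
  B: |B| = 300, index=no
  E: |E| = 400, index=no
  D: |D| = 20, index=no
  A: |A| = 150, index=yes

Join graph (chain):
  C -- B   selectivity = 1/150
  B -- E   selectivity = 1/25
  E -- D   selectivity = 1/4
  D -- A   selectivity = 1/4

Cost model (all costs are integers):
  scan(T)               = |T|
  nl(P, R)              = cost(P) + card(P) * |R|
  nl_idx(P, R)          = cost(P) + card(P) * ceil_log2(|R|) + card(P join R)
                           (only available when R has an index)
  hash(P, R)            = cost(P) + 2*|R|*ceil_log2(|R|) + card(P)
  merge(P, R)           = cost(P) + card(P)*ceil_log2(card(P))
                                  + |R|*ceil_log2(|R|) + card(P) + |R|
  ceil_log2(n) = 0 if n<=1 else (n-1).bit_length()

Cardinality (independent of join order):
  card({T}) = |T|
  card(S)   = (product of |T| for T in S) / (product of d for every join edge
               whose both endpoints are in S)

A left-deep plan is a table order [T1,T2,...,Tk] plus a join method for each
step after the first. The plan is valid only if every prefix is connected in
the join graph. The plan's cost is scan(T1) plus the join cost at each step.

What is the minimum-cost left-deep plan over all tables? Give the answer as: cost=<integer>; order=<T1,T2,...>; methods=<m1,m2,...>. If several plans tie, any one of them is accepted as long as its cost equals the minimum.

Selinger DP (subsets sized 1..n):
  {C}: scan cost=400, card=400
  {B}: scan cost=300, card=300
  {E}: scan cost=400, card=400
  {D}: scan cost=20, card=20
  {A}: scan cost=150, card=150
  {BC}: card=800; try (C,nl_idx)→3800, (B,hash)→6200, (C,merge)→7300, (B,merge)→7400, (C,hash)→7800, (C,nl)→120300 …(+1); best=3800 via (C,nl_idx)
  {BE}: card=4800; try (B,hash)→6200, (E,merge)→7300, (B,merge)→7400, (E,hash)→7800, (E,nl)→120300, (B,nl)→120400; best=6200 via (B,hash)
  {DE}: card=2000; try (D,hash)→1000, (E,merge)→4140, (D,merge)→4520, (E,hash)→7240, (E,nl)→8020, (D,nl)→8400; best=1000 via (D,hash)
  {AD}: card=750; try (D,hash)→500, (A,nl_idx)→930, (A,merge)→1490, (D,merge)→1620, (A,hash)→2440, (A,nl)→3020 …(+1); best=500 via (D,hash)
  {BCE}: card=12800; try (E,hash)→11800, (E,merge)→16600, (C,hash)→18200, (C,nl_idx)→62200, (C,merge)→77400, (E,nl)→323800 …(+1); best=11800 via (E,hash)
  {BDE}: card=24000; try (B,hash)→8400, (D,hash)→11200, (B,merge)→28000, (D,merge)→73520, (D,nl)→102200, (B,nl)→601000; best=8400 via (B,hash)
  {ADE}: card=75000; try (A,hash)→5400, (E,hash)→8450, (E,merge)→12750, (A,merge)→26350, (A,nl_idx)→92000, (E,nl)→300500 …(+1); best=5400 via (A,hash)
  {BCDE}: card=64000; try (D,hash)→24800, (C,hash)→39600, (D,merge)→203920, (D,nl)→267800, (C,nl_idx)→288400, (C,merge)→396400 …(+1); best=24800 via (D,hash)
  {ABDE}: card=900000; try (A,hash)→34800, (B,hash)→85800, (A,merge)→393750, (A,nl_idx)→1100400, (B,merge)→1358400, (A,nl)→3608400 …(+1); best=34800 via (A,hash)
  {ABCDE}: card=2400000; try (A,hash)→91200, (C,hash)→942000, (A,merge)→1114150, (A,nl_idx)→2936800, (A,nl)→9624800, (C,nl_idx)→10534800 …(+2); best=91200 via (A,hash)

cost=91200; order=B,C,E,D,A; methods=nl_idx,hash,hash,hash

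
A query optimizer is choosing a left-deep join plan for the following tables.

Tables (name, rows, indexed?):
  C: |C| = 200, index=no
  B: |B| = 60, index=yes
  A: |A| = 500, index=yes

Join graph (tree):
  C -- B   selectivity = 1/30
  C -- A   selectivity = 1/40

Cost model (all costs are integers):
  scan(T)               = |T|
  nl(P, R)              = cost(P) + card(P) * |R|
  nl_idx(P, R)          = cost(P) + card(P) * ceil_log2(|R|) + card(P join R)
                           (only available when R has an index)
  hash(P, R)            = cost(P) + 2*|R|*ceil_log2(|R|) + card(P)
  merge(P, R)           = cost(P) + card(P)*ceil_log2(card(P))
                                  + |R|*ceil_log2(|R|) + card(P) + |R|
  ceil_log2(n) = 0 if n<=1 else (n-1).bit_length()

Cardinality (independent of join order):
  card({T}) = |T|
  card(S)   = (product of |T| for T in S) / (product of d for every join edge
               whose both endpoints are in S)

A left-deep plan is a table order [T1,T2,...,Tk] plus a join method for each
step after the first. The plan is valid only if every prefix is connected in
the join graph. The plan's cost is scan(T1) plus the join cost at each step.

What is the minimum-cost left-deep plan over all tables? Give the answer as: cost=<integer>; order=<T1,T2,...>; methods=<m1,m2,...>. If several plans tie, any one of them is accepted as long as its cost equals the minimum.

Selinger DP (subsets sized 1..n):
  {C}: scan cost=200, card=200
  {B}: scan cost=60, card=60
  {A}: scan cost=500, card=500
  {BC}: card=400; try (B,hash)→1120, (B,nl_idx)→1800, (C,merge)→2280, (B,merge)→2420, (C,hash)→3320, (C,nl)→12060 …(+1); best=1120 via (B,hash)
  {AC}: card=2500; try (C,hash)→4200, (A,nl_idx)→4500, (A,merge)→7000, (C,merge)→7300, (A,hash)→9400, (A,nl)→100200 …(+1); best=4200 via (C,hash)
  {ABC}: card=5000; try (B,hash)→7420, (A,nl_idx)→9720, (A,merge)→10120, (A,hash)→10520, (B,nl_idx)→24200, (B,merge)→37120 …(+2); best=7420 via (B,hash)

cost=7420; order=A,C,B; methods=hash,hash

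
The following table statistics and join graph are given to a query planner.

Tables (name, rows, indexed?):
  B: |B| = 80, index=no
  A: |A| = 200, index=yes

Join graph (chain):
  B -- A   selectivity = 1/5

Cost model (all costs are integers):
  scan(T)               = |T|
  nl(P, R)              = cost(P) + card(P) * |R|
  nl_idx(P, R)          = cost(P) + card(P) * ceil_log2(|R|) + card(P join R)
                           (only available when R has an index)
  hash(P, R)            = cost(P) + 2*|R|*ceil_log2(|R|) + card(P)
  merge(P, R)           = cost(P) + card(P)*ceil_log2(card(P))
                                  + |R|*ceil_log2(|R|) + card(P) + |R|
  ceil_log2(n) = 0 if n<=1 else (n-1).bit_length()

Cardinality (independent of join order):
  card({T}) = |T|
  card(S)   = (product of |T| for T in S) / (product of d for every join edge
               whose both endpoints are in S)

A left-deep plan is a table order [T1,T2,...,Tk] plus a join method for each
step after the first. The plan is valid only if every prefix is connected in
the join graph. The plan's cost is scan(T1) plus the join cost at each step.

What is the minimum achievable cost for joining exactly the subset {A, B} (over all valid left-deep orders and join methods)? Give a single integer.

1520

Selinger DP over subsets of {A,B}:
  {B}: scan cost=80, card=80
  {A}: scan cost=200, card=200
  {AB}: card=3200; try (B,hash)→1520, (A,merge)→2520, (B,merge)→2640, (A,hash)→3360, (A,nl_idx)→3920, (A,nl)→16080 …(+1); best=1520 via (B,hash)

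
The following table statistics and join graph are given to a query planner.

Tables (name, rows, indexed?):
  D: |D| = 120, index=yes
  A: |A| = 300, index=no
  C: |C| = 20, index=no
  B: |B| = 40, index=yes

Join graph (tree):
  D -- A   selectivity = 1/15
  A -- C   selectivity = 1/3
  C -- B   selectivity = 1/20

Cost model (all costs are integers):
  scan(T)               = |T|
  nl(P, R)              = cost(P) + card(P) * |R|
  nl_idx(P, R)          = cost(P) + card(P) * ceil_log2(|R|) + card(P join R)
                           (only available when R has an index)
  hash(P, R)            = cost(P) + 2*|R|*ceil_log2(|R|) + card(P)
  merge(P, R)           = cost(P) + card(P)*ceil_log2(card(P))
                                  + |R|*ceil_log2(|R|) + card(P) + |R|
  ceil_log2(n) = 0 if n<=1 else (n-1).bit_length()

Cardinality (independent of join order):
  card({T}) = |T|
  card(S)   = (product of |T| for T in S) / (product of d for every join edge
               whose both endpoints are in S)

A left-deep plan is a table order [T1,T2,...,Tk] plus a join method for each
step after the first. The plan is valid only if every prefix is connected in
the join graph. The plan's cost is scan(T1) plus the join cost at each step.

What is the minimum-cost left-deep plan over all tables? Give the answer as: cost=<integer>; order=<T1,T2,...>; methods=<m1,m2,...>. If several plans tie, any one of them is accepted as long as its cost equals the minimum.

Selinger DP (subsets sized 1..n):
  {D}: scan cost=120, card=120
  {A}: scan cost=300, card=300
  {C}: scan cost=20, card=20
  {B}: scan cost=40, card=40
  {AD}: card=2400; try (D,hash)→2280, (A,merge)→4080, (D,merge)→4260, (D,nl_idx)→4800, (A,hash)→5640, (A,nl)→36120 …(+1); best=2280 via (D,hash)
  {AC}: card=2000; try (C,hash)→800, (A,merge)→3140, (C,merge)→3420, (A,hash)→5440, (A,nl)→6020, (C,nl)→6300; best=800 via (C,hash)
  {BC}: card=40; try (B,nl_idx)→180, (C,hash)→280, (B,merge)→420, (C,merge)→440, (B,hash)→520, (B,nl)→820 …(+1); best=180 via (B,nl_idx)
  {ACD}: card=16000; try (D,hash)→4480, (C,hash)→4880, (D,merge)→25760, (D,nl_idx)→30800, (C,merge)→33600, (C,nl)→50280 …(+1); best=4480 via (D,hash)
  {ABC}: card=4000; try (B,hash)→3280, (A,merge)→3460, (A,hash)→5620, (A,nl)→12180, (B,nl_idx)→16800, (B,merge)→25080 …(+1); best=3280 via (B,hash)
  {ABCD}: card=32000; try (D,hash)→8960, (B,hash)→20960, (D,merge)→56240, (D,nl_idx)→63280, (B,nl_idx)→132480, (B,merge)→244760 …(+2); best=8960 via (D,hash)

cost=8960; order=A,C,B,D; methods=hash,hash,hash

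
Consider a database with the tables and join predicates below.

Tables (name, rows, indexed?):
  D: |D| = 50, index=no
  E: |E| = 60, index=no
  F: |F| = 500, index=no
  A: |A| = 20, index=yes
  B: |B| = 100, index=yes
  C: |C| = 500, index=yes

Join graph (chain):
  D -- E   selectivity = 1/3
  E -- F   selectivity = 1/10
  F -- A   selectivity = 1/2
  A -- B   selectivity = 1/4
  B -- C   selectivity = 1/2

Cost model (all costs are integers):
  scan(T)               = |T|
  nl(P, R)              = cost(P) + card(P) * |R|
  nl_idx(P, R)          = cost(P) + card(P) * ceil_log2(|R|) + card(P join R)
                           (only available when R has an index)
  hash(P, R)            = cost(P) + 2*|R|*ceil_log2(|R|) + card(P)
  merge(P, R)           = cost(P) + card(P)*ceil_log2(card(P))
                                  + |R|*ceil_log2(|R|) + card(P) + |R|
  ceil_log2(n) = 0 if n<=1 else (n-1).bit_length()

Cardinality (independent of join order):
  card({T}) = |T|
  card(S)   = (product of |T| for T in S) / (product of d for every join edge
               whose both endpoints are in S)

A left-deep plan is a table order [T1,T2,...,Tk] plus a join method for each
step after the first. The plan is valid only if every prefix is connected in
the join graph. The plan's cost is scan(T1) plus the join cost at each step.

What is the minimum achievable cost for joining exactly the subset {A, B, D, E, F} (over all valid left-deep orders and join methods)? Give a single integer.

536920

Selinger DP over subsets of {A,B,D,E,F}:
  {D}: scan cost=50, card=50
  {E}: scan cost=60, card=60
  {F}: scan cost=500, card=500
  {A}: scan cost=20, card=20
  {B}: scan cost=100, card=100
  {DE}: card=1000; try (D,hash)→720, (E,hash)→820, (E,merge)→820, (D,merge)→830, (E,nl)→3050, (D,nl)→3060; best=720 via (D,hash)
  {EF}: card=3000; try (E,hash)→1720, (F,merge)→5480, (E,merge)→5920, (F,hash)→9120, (F,nl)→30060, (E,nl)→30500; best=1720 via (E,hash)
  {AF}: card=5000; try (A,hash)→1200, (F,merge)→5140, (A,merge)→5620, (A,nl_idx)→8000, (F,hash)→9040, (F,nl)→10020 …(+1); best=1200 via (A,hash)
  {AB}: card=500; try (A,hash)→400, (B,nl_idx)→660, (B,merge)→940, (A,merge)→1020, (A,nl_idx)→1100, (B,hash)→1440 …(+2); best=400 via (A,hash)
  {DEF}: card=50000; try (D,hash)→5320, (F,hash)→10720, (F,merge)→16720, (D,merge)→41070, (D,nl)→151720, (F,nl)→500720; best=5320 via (D,hash)
  {AEF}: card=30000; try (A,hash)→4920, (E,hash)→6920, (A,merge)→40840, (A,nl_idx)→46720, (A,nl)→61720, (E,merge)→71620 …(+1); best=4920 via (A,hash)
  {ABF}: card=125000; try (B,hash)→7600, (F,hash)→9900, (F,merge)→10400, (B,merge)→72000, (B,nl_idx)→161200, (F,nl)→250400 …(+1); best=7600 via (B,hash)
  {ADEF}: card=500000; try (D,hash)→35520, (A,hash)→55520, (D,merge)→485270, (A,nl_idx)→755320, (A,merge)→855440, (A,nl)→1005320 …(+1); best=35520 via (D,hash)
  {ABEF}: card=750000; try (B,hash)→36320, (E,hash)→133320, (B,merge)→485720, (B,nl_idx)→964920, (E,merge)→2258020, (B,nl)→3004920 …(+1); best=36320 via (B,hash)
  {ABDEF}: card=12500000; try (B,hash)→536920, (D,hash)→786920, (B,merge)→10036320, (D,merge)→15786670, (B,nl_idx)→16035520, (D,nl)→37536320 …(+1); best=536920 via (B,hash)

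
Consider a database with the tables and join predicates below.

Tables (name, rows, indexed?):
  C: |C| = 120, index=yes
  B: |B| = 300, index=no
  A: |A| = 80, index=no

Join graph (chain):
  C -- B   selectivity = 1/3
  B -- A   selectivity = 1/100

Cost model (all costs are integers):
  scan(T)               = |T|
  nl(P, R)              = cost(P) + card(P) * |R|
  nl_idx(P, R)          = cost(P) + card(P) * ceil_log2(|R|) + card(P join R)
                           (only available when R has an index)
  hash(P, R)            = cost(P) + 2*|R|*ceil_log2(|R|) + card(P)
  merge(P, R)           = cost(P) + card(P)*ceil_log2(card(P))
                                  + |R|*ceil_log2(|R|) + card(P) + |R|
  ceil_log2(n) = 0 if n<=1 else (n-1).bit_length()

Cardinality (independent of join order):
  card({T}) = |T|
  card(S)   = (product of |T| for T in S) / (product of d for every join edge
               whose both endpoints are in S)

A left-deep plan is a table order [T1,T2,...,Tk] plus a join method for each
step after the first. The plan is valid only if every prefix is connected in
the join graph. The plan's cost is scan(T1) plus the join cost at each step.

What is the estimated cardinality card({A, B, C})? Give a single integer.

Tables in S: A(80), B(300), C(120)
Edges inside S: C-B(d=3), B-A(d=100)
numerator = 80 * 300 * 120 = 2880000
denominator = 3 * 100 = 300
card(S) = 2880000 / 300 = 9600

9600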